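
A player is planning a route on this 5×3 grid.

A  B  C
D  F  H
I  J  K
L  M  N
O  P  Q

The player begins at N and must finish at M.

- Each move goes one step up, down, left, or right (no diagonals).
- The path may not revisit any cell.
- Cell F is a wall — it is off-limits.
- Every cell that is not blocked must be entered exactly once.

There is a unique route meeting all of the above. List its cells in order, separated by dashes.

N - Q - P - O - L - I - D - A - B - C - H - K - J - M

Need to visit all 14 open cells exactly once, starting at N and ending at M.
Route from N: down 1 to Q, left 2 to O, up 4 to A, right 2 to C, down 2 to K, left 1 to J, down 1 to M — 13 moves in all.
Check: all 14 open cells covered.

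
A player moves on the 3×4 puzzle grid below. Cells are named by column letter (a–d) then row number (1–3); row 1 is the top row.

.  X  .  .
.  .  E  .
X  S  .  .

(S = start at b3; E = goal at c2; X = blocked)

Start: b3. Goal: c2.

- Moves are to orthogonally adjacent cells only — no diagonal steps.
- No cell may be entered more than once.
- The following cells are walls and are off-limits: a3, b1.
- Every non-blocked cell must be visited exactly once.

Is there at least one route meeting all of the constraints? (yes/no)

Cell a1 has only one open neighbour but is neither the start nor the goal, so a Hamiltonian route would have to both enter and leave it through the same neighbour — impossible without revisiting.

no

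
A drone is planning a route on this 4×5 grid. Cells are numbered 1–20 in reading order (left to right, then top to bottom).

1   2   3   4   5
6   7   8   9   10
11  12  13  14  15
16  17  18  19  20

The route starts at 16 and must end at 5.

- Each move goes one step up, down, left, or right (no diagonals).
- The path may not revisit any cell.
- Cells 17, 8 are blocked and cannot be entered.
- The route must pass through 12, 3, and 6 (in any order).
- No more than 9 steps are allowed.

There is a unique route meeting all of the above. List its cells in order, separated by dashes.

The 9-move cap with required stops at 12, 3, 6 leaves no slack for detours.
Route from 16: up to 11, right to 12, up to 7, left to 6, up to 1, 4× right (reaching 5) — 9 moves in all.
Check: all required cells visited; 9 ≤ 9 moves.

16 - 11 - 12 - 7 - 6 - 1 - 2 - 3 - 4 - 5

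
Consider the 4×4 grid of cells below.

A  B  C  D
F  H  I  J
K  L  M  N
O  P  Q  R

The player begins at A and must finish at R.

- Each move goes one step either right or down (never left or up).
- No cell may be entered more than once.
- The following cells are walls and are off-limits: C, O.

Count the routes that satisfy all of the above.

15

A right/down-only route from A to R makes exactly 3 down-moves and 3 right-moves in some order.
With no other constraints that would be C(6,3) = 20 routes.
Subtract routes through each blocked cell (inclusion–exclusion for overlaps): − through C: 4 − through O: 1 → 15.
That gives 15 routes.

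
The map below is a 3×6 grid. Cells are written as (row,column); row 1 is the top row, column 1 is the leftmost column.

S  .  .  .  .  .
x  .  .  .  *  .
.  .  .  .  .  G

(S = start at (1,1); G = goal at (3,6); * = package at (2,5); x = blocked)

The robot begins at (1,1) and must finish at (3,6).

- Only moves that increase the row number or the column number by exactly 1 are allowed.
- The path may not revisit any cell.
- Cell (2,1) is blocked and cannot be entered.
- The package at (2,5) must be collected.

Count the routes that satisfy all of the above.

A right/down-only route from (1,1) to (3,6) makes exactly 2 down-moves and 5 right-moves in some order.
With no other constraints that would be C(7,2) = 21 routes.
Split at (2,5) and multiply the segment counts (each segment already excludes blocked cells): (1,1)→(2,5): 4; (2,5)→(3,6): 2; product = 8.
That gives 8 routes.

8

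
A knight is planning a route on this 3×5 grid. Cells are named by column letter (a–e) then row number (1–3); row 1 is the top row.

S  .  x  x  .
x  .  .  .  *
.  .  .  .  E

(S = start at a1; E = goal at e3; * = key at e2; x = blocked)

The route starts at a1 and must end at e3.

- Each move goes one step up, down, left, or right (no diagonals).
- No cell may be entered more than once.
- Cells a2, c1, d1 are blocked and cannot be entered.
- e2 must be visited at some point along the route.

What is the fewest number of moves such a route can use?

6

Any route passes through e2 somewhere between a1 and e3. Summing Manhattan distances along the two legs (a1 → e2 → e3) gives a lower bound of 5 + 1 = 6 moves.
A route of 6 moves achieves this: a1 → b1 → b2 → c2 → d2 → e2 → e3.
Since 6 matches the lower bound, it is optimal.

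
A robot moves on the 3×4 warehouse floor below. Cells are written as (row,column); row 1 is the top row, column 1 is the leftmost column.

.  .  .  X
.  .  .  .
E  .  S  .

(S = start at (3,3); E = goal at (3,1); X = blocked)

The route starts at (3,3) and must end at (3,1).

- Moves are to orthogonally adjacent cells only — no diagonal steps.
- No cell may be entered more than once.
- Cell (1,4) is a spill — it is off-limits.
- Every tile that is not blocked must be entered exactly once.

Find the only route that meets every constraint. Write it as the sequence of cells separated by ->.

(3,3) -> (3,4) -> (2,4) -> (2,3) -> (1,3) -> (1,2) -> (1,1) -> (2,1) -> (2,2) -> (3,2) -> (3,1)

Need to visit all 11 open cells exactly once, starting at (3,3) and ending at (3,1).
Route from (3,3): right 1 to (3,4), up 1 to (2,4), left 1 to (2,3), up 1 to (1,3), left 2 to (1,1), down 1 to (2,1), right 1 to (2,2), down 1 to (3,2), left 1 to (3,1) — 10 moves in all.
Check: all 11 open cells covered.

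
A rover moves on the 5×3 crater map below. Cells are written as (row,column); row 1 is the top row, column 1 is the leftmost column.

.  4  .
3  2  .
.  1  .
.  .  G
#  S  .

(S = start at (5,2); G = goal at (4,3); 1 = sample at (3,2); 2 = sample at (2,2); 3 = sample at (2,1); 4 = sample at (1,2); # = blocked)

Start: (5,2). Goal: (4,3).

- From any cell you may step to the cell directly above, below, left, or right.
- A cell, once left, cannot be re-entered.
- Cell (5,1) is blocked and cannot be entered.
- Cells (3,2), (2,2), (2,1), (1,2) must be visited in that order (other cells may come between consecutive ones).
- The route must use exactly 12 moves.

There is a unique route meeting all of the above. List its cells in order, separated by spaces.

The waypoints must appear in the order (3,2), (2,2), (2,1), (1,2), with no cell reused.
Route from (5,2): up to (4,2), left to (4,1), up to (3,1), right to (3,2), up to (2,2), left to (2,1), up to (1,1), 2× right (reaching (1,3)), 3× down (reaching (4,3)) — 12 moves in all.
Check: order respected (1 at step 4, 2 at step 5, 3 at step 6, 4 at step 8); 12 moves as required.

(5,2) (4,2) (4,1) (3,1) (3,2) (2,2) (2,1) (1,1) (1,2) (1,3) (2,3) (3,3) (4,3)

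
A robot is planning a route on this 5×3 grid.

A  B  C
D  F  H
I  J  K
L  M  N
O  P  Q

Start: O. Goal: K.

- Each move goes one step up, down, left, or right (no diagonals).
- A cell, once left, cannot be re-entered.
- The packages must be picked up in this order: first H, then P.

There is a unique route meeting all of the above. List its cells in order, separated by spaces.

O L I D A B C H F J M P Q N K

The waypoints must appear in the order H, P, with no cell reused.
Route from O: 4× up (reaching A), 2× right (reaching C), down to H, left to F, 3× down (reaching P), right to Q, 2× up (reaching K) — 14 moves in all.
Check: order respected (H at step 7, P at step 11).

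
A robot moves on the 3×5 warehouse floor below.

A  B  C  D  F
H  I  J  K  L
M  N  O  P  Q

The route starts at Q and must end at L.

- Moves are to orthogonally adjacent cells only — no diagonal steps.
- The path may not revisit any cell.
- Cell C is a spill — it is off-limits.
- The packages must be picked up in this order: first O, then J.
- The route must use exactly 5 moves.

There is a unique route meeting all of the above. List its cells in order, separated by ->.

The waypoints must appear in the order O, J, with no cell reused.
Route from Q: 2× left (reaching O), up to J, 2× right (reaching L) — 5 moves in all.
Check: order respected (O at step 2, J at step 3); 5 moves as required.

Q -> P -> O -> J -> K -> L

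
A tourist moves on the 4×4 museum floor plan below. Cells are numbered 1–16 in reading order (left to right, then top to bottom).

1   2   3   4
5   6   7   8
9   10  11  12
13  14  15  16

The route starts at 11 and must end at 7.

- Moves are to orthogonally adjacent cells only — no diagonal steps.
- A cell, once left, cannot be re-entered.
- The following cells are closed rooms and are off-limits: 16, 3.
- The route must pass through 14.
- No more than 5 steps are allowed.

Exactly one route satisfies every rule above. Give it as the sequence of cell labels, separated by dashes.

The budget equals the shortest possible length, so every move has to be on a shortest route through the required cells.
Route from 11: down to 15, left to 14, 2× up (reaching 6), right to 7 — 5 moves in all.
Check: all required cells visited; 5 ≤ 5 moves.

11 - 15 - 14 - 10 - 6 - 7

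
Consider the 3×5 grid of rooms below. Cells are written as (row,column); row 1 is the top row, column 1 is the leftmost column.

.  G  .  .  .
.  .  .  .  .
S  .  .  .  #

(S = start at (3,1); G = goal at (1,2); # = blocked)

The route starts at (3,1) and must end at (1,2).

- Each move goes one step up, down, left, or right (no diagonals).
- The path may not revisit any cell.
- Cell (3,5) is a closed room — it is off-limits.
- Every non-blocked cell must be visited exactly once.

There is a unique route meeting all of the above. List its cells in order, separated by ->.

Need to visit all 14 open cells exactly once, starting at (3,1) and ending at (1,2).
Cell (3,4) has only two open neighbours ((2,4) and (3,3)), so the path must pass straight through it: one of those is the cell it's entered from and the other is where it exits.
Route from (3,1): 3× right (reaching (3,4)), up to (2,4), right to (2,5), up to (1,5), 2× left (reaching (1,3)), down to (2,3), 2× left (reaching (2,1)), up to (1,1), right to (1,2) — 13 moves in all.
Check: all 14 open cells covered.

(3,1) -> (3,2) -> (3,3) -> (3,4) -> (2,4) -> (2,5) -> (1,5) -> (1,4) -> (1,3) -> (2,3) -> (2,2) -> (2,1) -> (1,1) -> (1,2)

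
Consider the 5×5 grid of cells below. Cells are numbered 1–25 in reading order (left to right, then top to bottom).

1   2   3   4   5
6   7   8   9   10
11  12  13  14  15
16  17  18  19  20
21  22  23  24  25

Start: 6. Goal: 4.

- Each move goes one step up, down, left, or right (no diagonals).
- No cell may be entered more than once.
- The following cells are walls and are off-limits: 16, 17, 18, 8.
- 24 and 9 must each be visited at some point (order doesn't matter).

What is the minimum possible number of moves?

Any route passes through 24 and 9 in some order between 6 and 4. Summing Manhattan distances along each leg and taking the cheapest ordering (6 → 9 → 24 → 4) gives a lower bound of 3 + 3 + 4 = 10 moves.
The shortest route satisfying every rule uses 12 moves: 6 → 11 → 12 → 13 → 14 → 19 → 24 → 25 → 20 → 15 → 10 → 9 → 4.
The bound of 10 isn't tight here; checking systematically, no route of length 10 through 11 satisfies every constraint, so 12 is the minimum.

12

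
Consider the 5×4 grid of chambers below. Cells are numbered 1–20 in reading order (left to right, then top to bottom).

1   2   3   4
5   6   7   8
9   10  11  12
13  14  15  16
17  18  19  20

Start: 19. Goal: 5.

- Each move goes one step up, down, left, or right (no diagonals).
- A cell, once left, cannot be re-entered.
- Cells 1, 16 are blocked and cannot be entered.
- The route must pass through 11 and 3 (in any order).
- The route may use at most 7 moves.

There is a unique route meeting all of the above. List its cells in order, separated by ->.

19 -> 15 -> 11 -> 7 -> 3 -> 2 -> 6 -> 5

The 7-move cap with required stops at 11, 3 leaves no slack for detours.
Route from 19: 4× up (reaching 3), left to 2, down to 6, left to 5 — 7 moves in all.
Check: all required cells visited; 7 ≤ 7 moves.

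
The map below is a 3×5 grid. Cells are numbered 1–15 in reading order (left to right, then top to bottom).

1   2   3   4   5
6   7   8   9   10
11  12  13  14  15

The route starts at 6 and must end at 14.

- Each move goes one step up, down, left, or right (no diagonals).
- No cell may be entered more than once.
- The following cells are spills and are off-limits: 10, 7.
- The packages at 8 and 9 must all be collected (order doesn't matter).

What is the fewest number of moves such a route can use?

6

Any route passes through 8 and 9 in some order between 6 and 14. Summing Manhattan distances along each leg and taking the cheapest ordering (6 → 8 → 9 → 14) gives a lower bound of 2 + 1 + 1 = 4 moves.
That bound ignores the blocked cells. Measuring each leg by the fewest moves that actually steer around them (6→8: 4; 8→9: 1; 9→14: 1) raises the lower bound to 6.
A route of 6 moves exists: 6 → 1 → 2 → 3 → 8 → 9 → 14.
Since 6 matches that lower bound, it is optimal.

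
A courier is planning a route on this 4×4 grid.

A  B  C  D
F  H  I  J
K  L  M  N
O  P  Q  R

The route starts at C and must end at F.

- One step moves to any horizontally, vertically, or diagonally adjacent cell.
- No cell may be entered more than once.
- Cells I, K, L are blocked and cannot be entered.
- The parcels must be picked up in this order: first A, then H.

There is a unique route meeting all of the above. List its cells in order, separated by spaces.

C B A H F

The waypoints must appear in the order A, H, with no cell reused.
Route from C: left 2 to A, down-right 1 to H, left 1 to F — 4 moves in all.
Check: order respected (A at step 2, H at step 3).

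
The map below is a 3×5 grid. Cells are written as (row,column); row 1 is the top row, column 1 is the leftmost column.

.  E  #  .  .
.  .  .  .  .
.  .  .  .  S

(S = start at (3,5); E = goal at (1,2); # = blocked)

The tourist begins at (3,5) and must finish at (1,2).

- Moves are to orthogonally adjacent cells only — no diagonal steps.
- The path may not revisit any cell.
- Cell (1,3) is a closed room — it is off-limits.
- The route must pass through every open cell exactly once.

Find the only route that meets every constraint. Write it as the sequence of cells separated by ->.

Need to visit all 14 open cells exactly once, starting at (3,5) and ending at (1,2).
Cell (3,1) has only two open neighbours ((2,1) and (3,2)), so the path must pass straight through it: one of those is the cell it's entered from and the other is where it exits.
Route from (3,5): up 2 to (1,5), left 1 to (1,4), down 2 to (3,4), left 1 to (3,3), up 1 to (2,3), left 1 to (2,2), down 1 to (3,2), left 1 to (3,1), up 2 to (1,1), right 1 to (1,2) — 13 moves in all.
Check: all 14 open cells covered.

(3,5) -> (2,5) -> (1,5) -> (1,4) -> (2,4) -> (3,4) -> (3,3) -> (2,3) -> (2,2) -> (3,2) -> (3,1) -> (2,1) -> (1,1) -> (1,2)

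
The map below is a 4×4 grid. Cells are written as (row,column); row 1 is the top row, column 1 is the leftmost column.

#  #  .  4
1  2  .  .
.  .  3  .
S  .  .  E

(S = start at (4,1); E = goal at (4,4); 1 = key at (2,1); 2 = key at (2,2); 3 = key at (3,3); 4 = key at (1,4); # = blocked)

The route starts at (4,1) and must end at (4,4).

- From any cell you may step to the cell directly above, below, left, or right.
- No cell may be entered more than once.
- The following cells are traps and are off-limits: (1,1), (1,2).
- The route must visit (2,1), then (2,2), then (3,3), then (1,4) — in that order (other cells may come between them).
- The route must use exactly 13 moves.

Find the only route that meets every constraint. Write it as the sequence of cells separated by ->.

(4,1) -> (3,1) -> (2,1) -> (2,2) -> (3,2) -> (4,2) -> (4,3) -> (3,3) -> (2,3) -> (1,3) -> (1,4) -> (2,4) -> (3,4) -> (4,4)

The waypoints must appear in the order (2,1), (2,2), (3,3), (1,4), with no cell reused.
Route from (4,1): 2× up (reaching (2,1)), right to (2,2), 2× down (reaching (4,2)), right to (4,3), 3× up (reaching (1,3)), right to (1,4), 3× down (reaching (4,4)) — 13 moves in all.
Check: order respected (1 at step 2, 2 at step 3, 3 at step 7, 4 at step 10); 13 moves as required.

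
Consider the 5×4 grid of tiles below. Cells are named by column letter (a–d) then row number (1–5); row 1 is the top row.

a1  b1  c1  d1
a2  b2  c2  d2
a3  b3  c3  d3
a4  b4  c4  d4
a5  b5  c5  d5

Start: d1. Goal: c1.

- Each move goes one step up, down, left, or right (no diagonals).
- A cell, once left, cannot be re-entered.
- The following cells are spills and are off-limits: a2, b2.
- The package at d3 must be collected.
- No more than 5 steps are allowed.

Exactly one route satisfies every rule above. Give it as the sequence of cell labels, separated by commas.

d1, d2, d3, c3, c2, c1

The budget equals the shortest possible length, so every move has to be on a shortest route through the required cells.
Route from d1: 2× down (reaching d3), left to c3, 2× up (reaching c1) — 5 moves in all.
Check: all required cells visited; 5 ≤ 5 moves.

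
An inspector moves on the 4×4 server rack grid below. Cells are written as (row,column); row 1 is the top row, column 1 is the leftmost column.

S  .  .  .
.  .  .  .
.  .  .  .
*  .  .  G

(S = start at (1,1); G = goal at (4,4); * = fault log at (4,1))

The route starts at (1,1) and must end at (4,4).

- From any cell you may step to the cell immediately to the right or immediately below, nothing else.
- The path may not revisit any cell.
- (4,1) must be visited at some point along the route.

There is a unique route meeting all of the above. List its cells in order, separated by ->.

Moves only go right or down, so the column and row indices never decrease.
Route from (1,1): 3× down (reaching (4,1)), 3× right (reaching (4,4)) — 6 moves in all.
Check: all required cells visited.

(1,1) -> (2,1) -> (3,1) -> (4,1) -> (4,2) -> (4,3) -> (4,4)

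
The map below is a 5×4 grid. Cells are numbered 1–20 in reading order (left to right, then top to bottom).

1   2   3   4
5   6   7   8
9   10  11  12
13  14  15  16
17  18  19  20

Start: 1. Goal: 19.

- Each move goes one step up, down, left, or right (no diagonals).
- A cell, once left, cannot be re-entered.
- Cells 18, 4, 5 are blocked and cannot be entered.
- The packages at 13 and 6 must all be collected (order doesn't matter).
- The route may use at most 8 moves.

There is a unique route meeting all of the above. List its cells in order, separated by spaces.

Any route must reach 13 and 6 and still end at 19 within 8 moves, so the order of the required stops is forced.
Route from 1: right 1 to 2, down 2 to 10, left 1 to 9, down 1 to 13, right 2 to 15, down 1 to 19 — 8 moves in all.
Check: all required cells visited; 8 ≤ 8 moves.

1 2 6 10 9 13 14 15 19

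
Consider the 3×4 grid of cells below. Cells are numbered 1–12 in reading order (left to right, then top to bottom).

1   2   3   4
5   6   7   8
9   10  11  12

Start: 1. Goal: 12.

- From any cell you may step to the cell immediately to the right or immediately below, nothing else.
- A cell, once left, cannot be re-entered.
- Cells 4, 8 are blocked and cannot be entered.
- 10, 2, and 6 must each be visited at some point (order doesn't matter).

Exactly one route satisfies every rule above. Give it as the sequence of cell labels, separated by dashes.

Moves only go right or down, so the column and row indices never decrease.
Route from 1: right 1 to 2, down 2 to 10, right 2 to 12 — 5 moves in all.
Check: all required cells visited.

1 - 2 - 6 - 10 - 11 - 12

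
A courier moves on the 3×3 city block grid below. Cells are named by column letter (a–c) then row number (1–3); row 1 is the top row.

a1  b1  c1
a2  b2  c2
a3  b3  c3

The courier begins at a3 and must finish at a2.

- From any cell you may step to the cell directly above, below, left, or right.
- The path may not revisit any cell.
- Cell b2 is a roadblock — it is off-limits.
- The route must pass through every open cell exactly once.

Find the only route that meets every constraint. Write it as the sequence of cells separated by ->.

Need to visit all 8 open cells exactly once, starting at a3 and ending at a2.
Route from a3: 2× right (reaching c3), 2× up (reaching c1), 2× left (reaching a1), down to a2 — 7 moves in all.
Check: all 8 open cells covered.

a3 -> b3 -> c3 -> c2 -> c1 -> b1 -> a1 -> a2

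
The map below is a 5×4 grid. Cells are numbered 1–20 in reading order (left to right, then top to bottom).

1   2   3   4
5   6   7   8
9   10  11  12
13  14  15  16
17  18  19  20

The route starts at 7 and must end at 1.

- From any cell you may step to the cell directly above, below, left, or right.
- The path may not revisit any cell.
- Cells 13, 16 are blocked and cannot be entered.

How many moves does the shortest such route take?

3

The Manhattan distance from 7 to 1 is |2−1| + |3−1| = 3, so at least 3 moves are needed.
A route of 3 moves achieves this: 7 → 3 → 2 → 1.
Since 3 matches the lower bound, it is optimal.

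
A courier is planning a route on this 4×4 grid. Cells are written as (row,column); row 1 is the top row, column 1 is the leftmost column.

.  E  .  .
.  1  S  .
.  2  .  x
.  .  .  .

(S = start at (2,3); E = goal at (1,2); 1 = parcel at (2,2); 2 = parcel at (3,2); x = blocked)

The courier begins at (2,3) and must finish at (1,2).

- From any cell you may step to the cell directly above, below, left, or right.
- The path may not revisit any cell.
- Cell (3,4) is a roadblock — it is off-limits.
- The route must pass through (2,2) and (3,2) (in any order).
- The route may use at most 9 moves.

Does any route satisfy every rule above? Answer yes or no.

One route that works: (2,3) → (3,3) → (3,2) → (2,2) → (1,2).

yes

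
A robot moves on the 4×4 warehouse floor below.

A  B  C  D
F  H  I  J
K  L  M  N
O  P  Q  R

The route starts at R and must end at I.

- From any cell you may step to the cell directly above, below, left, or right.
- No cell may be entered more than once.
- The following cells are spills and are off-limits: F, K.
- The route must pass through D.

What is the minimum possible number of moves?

5

Any route passes through D somewhere between R and I. Summing Manhattan distances along the two legs (R → D → I) gives a lower bound of 3 + 2 = 5 moves.
A route of 5 moves achieves this: R → N → J → D → C → I.
Since 5 matches the lower bound, it is optimal.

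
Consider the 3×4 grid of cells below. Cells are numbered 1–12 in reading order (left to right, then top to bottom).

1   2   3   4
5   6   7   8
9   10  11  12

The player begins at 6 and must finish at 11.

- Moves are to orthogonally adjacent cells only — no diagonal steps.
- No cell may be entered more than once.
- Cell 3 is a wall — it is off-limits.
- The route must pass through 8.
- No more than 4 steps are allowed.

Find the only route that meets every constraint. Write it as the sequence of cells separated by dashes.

The budget equals the shortest possible length, so every move has to be on a shortest route through the required cells.
Route from 6: right 2 to 8, down 1 to 12, left 1 to 11 — 4 moves in all.
Check: all required cells visited; 4 ≤ 4 moves.

6 - 7 - 8 - 12 - 11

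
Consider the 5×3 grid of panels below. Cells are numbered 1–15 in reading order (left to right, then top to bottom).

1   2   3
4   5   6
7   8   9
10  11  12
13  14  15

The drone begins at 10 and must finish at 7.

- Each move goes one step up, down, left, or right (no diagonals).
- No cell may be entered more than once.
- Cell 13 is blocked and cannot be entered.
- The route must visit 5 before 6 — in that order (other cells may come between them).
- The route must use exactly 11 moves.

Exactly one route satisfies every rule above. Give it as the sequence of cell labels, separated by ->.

10 -> 11 -> 12 -> 9 -> 8 -> 5 -> 6 -> 3 -> 2 -> 1 -> 4 -> 7

The waypoints must appear in the order 5, 6, with no cell reused.
Route from 10: 2× right (reaching 12), up to 9, left to 8, up to 5, right to 6, up to 3, 2× left (reaching 1), 2× down (reaching 7) — 11 moves in all.
Check: order respected (5 at step 5, 6 at step 6); 11 moves as required.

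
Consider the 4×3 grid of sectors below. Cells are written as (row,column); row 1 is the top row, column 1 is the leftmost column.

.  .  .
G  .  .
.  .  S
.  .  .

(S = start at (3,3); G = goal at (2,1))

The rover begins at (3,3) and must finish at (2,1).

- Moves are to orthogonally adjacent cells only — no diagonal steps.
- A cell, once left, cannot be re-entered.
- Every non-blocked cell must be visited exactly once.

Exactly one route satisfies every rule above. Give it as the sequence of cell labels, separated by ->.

(3,3) -> (4,3) -> (4,2) -> (4,1) -> (3,1) -> (3,2) -> (2,2) -> (2,3) -> (1,3) -> (1,2) -> (1,1) -> (2,1)

Need to visit all 12 open cells exactly once, starting at (3,3) and ending at (2,1).
Cell (4,3) has only two open neighbours ((3,3) and (4,2)), so the path must pass straight through it: one of those is the cell it's entered from and the other is where it exits.
Route from (3,3): down to (4,3), 2× left (reaching (4,1)), up to (3,1), right to (3,2), up to (2,2), right to (2,3), up to (1,3), 2× left (reaching (1,1)), down to (2,1) — 11 moves in all.
Check: all 12 open cells covered.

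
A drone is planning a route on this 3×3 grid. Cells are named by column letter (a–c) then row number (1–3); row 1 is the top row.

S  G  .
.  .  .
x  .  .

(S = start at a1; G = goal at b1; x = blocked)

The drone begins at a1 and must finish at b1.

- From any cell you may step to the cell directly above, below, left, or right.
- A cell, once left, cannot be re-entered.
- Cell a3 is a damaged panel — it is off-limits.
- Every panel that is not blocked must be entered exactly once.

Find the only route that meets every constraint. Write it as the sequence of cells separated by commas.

a1, a2, b2, b3, c3, c2, c1, b1

Need to visit all 8 open cells exactly once, starting at a1 and ending at b1.
Cell a2 has only two open neighbours (a1 and b2), so the path must pass straight through it: one of those is the cell it's entered from and the other is where it exits.
Route from a1: down 1 to a2, right 1 to b2, down 1 to b3, right 1 to c3, up 2 to c1, left 1 to b1 — 7 moves in all.
Check: all 8 open cells covered.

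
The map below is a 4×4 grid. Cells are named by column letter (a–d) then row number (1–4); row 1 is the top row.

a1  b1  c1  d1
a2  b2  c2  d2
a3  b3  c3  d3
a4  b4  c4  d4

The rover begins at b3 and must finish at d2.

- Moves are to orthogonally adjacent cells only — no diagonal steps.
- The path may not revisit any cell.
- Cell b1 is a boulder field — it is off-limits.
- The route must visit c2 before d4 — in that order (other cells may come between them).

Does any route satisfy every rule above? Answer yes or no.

One route that works: b3 → b2 → c2 → c3 → c4 → d4 → d3 → d2.

yes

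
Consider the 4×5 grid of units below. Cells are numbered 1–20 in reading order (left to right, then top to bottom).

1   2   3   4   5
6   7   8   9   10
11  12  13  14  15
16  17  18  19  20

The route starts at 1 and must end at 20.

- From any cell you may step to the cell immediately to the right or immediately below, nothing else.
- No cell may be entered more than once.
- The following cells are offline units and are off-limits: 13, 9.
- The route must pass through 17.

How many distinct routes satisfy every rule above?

A right/down-only route from 1 to 20 makes exactly 3 down-moves and 4 right-moves in some order.
With no other constraints that would be C(7,3) = 35 routes.
Split at 17 and multiply the segment counts (each segment already excludes blocked cells): 1→17: 4; 17→20: 1; product = 4.
That gives 4 routes.

4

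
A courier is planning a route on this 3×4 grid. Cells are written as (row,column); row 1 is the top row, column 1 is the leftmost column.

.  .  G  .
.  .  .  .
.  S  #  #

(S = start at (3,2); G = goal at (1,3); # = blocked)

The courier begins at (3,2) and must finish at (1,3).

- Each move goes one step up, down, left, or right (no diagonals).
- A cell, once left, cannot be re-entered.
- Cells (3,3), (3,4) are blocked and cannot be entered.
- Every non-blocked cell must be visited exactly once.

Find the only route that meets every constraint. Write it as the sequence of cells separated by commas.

Need to visit all 10 open cells exactly once, starting at (3,2) and ending at (1,3).
Route from (3,2): left to (3,1), 2× up (reaching (1,1)), right to (1,2), down to (2,2), 2× right (reaching (2,4)), up to (1,4), left to (1,3) — 9 moves in all.
Check: all 10 open cells covered.

(3,2), (3,1), (2,1), (1,1), (1,2), (2,2), (2,3), (2,4), (1,4), (1,3)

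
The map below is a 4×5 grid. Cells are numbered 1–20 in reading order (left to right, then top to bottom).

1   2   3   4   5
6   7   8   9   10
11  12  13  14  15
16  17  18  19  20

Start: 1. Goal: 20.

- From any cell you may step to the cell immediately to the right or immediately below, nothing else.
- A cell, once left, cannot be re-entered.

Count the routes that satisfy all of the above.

35

A right/down-only route from 1 to 20 makes exactly 3 down-moves and 4 right-moves in some order.
With no other constraints that would be C(7,3) = 35 routes.
That gives 35 routes.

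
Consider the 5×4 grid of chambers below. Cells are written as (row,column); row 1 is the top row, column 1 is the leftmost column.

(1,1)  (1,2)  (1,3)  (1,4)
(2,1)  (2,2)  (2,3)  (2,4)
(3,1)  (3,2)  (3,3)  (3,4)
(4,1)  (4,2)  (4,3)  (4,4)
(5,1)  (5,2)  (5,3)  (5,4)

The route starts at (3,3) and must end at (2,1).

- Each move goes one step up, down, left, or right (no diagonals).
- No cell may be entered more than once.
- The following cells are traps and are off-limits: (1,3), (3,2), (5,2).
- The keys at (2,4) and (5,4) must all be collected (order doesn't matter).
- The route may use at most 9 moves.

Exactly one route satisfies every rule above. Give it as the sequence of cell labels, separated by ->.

Any route must reach (2,4) and (5,4) and still end at (2,1) within 9 moves, so the order of the required stops is forced.
Route from (3,3): down 2 to (5,3), right 1 to (5,4), up 3 to (2,4), left 3 to (2,1) — 9 moves in all.
Check: all required cells visited; 9 ≤ 9 moves.

(3,3) -> (4,3) -> (5,3) -> (5,4) -> (4,4) -> (3,4) -> (2,4) -> (2,3) -> (2,2) -> (2,1)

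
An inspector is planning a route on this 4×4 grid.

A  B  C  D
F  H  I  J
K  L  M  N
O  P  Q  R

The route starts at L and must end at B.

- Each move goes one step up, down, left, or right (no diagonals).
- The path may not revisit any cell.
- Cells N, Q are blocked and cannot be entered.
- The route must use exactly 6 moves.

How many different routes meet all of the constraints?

Need simple routes of exactly 6 moves from L to B (Manhattan distance 2, so 2 moves are spent on a detour and 2 undoing it).
Enumerating: L H I J D C B | L P O K F A B | L P O K F H B | L K F H I C B | L M I H F A B | L M I J D C B.
That gives 6 routes.

6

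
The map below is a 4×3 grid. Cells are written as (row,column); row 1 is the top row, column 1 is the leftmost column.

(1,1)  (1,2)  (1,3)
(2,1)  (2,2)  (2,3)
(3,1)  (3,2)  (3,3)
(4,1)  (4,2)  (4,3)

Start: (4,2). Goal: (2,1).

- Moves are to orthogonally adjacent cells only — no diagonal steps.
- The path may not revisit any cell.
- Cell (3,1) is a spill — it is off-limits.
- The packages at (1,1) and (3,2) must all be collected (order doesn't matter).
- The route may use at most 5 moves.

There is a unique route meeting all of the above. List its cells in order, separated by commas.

(4,2), (3,2), (2,2), (1,2), (1,1), (2,1)

The 5-move cap with required stops at (1,1), (3,2) leaves no slack for detours.
Route from (4,2): up 3 to (1,2), left 1 to (1,1), down 1 to (2,1) — 5 moves in all.
Check: all required cells visited; 5 ≤ 5 moves.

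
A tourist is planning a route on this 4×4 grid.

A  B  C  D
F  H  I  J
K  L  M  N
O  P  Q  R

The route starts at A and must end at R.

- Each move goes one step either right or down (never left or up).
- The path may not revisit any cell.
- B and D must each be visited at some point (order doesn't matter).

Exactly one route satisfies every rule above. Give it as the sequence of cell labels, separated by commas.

Moves only go right or down, so the column and row indices never decrease.
Route from A: right 3 to D, down 3 to R — 6 moves in all.
Check: all required cells visited.

A, B, C, D, J, N, R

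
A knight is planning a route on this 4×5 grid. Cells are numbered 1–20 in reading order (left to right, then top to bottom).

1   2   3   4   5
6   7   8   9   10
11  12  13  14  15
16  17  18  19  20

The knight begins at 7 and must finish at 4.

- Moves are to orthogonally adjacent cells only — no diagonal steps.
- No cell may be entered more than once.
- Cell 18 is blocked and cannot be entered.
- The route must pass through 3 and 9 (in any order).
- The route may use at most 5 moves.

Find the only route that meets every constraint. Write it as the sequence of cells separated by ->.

7 -> 2 -> 3 -> 8 -> 9 -> 4

The budget equals the shortest possible length, so every move has to be on a shortest route through the required cells.
Route from 7: up to 2, right to 3, down to 8, right to 9, up to 4 — 5 moves in all.
Check: all required cells visited; 5 ≤ 5 moves.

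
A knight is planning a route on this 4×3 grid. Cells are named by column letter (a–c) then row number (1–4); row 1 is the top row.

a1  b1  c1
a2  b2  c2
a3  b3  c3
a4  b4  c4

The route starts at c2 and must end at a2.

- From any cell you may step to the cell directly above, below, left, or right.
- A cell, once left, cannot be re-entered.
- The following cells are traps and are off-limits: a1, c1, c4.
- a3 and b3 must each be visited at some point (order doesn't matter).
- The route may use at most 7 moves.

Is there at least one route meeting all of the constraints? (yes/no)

yes

One route that works: c2 → c3 → b3 → a3 → a2.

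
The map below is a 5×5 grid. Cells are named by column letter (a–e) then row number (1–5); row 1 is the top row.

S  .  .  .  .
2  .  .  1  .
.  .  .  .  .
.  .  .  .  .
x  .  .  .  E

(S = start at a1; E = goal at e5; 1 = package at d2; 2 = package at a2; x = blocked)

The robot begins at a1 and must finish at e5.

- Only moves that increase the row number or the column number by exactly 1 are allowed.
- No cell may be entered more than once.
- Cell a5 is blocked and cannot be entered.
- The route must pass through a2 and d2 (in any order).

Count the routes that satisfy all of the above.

4

A right/down-only route from a1 to e5 makes exactly 4 down-moves and 4 right-moves in some order.
With no other constraints that would be C(8,4) = 70 routes.
A monotone route can only reach the required cells in the order a2, d2, so split there and multiply the segment counts (each segment already excludes blocked cells): a1→a2: 1; a2→d2: 1; d2→e5: 4; product = 4.
That gives 4 routes.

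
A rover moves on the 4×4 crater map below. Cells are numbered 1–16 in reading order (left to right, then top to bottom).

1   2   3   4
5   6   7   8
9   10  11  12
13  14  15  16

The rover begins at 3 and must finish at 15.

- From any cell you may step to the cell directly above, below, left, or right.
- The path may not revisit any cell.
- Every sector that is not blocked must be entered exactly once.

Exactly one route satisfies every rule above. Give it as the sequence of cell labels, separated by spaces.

Need to visit all 16 open cells exactly once, starting at 3 and ending at 15.
Cell 4 has only two open neighbours (8 and 3), so the path must pass straight through it: one of those is the cell it's entered from and the other is where it exits.
Route from 3: right 1 to 4, down 1 to 8, left 2 to 6, up 1 to 2, left 1 to 1, down 3 to 13, right 1 to 14, up 1 to 10, right 2 to 12, down 1 to 16, left 1 to 15 — 15 moves in all.
Check: all 16 open cells covered.

3 4 8 7 6 2 1 5 9 13 14 10 11 12 16 15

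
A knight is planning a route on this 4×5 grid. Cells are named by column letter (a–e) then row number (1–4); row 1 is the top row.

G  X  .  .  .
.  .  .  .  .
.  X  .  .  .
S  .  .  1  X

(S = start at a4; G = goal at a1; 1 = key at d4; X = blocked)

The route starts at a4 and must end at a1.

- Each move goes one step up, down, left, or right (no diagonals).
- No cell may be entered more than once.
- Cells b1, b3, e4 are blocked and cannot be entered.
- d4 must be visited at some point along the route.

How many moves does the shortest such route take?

9

Any route passes through d4 somewhere between a4 and a1. Summing Manhattan distances along the two legs (a4 → d4 → a1) gives a lower bound of 3 + 6 = 9 moves.
A route of 9 moves achieves this: a4 → b4 → c4 → d4 → d3 → d2 → c2 → b2 → a2 → a1.
Since 9 matches the lower bound, it is optimal.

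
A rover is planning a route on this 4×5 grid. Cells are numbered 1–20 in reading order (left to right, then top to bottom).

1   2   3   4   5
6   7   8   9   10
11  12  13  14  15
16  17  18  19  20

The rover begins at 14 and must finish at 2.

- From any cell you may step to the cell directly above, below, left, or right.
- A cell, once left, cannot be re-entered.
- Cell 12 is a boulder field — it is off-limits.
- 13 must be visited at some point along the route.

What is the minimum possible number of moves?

4

Any route passes through 13 somewhere between 14 and 2. Summing Manhattan distances along the two legs (14 → 13 → 2) gives a lower bound of 1 + 3 = 4 moves.
A route of 4 moves achieves this: 14 → 13 → 8 → 3 → 2.
Since 4 matches the lower bound, it is optimal.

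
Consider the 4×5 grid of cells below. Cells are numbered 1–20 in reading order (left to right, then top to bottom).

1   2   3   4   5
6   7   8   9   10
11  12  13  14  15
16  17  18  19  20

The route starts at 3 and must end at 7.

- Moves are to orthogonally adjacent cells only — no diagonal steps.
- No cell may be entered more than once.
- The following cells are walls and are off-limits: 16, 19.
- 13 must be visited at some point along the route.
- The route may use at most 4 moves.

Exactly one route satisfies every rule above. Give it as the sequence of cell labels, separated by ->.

The 4-move cap with required stops at 13 leaves no slack for detours.
Route from 3: 2× down (reaching 13), left to 12, up to 7 — 4 moves in all.
Check: all required cells visited; 4 ≤ 4 moves.

3 -> 8 -> 13 -> 12 -> 7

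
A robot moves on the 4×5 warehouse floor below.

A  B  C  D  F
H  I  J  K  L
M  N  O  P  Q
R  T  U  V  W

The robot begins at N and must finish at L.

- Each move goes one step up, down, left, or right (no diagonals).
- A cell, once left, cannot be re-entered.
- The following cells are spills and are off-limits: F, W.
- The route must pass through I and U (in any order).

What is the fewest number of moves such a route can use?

Any route passes through I and U in some order between N and L. Summing Manhattan distances along each leg and taking the cheapest ordering (N → U → I → L) gives a lower bound of 2 + 3 + 3 = 8 moves.
A route of 8 moves achieves this: N → I → J → O → U → V → P → K → L.
Since 8 matches the lower bound, it is optimal.

8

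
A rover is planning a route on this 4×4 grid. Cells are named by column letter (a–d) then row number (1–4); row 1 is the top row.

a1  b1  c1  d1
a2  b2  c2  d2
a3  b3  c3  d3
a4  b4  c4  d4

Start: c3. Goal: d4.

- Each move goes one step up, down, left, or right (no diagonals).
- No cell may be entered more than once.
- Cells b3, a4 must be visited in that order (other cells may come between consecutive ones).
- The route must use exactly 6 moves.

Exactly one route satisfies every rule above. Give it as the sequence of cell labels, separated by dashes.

The waypoints must appear in the order b3, a4, with no cell reused.
Route from c3: 2× left (reaching a3), down to a4, 3× right (reaching d4) — 6 moves in all.
Check: order respected (b3 at step 1, a4 at step 3); 6 moves as required.

c3 - b3 - a3 - a4 - b4 - c4 - d4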